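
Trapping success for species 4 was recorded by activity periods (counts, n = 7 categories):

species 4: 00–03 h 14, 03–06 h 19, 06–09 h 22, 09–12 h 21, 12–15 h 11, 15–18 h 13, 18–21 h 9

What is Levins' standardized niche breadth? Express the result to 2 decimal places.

0.90

Proportions for species 4 (n=109): 14/109=0.1284, 19/109=0.1743, 22/109=0.2018, 21/109=0.1927, 11/109=0.1009, 13/109=0.1193, 9/109=0.0826
Σpᵢ² = 0.1284² + 0.1743² + 0.2018² + 0.1927² + 0.1009² + 0.1193² + 0.0826² = 0.016487 + 0.030380 + 0.040723 + 0.037133 + 0.010181 + 0.014232 + 0.006823 = 0.155959
B = 1 / 0.155959 = 6.4119
Bₛ = (B − 1)/(n − 1) = (6.4119 − 1)/(7 − 1) = 5.4119/6 = 0.9020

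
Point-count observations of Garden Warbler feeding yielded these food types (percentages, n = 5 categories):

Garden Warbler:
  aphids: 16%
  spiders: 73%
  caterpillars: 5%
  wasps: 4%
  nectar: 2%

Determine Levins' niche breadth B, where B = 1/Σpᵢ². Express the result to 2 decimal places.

Convert percentages to proportions (divide by 100).
Σpᵢ² = 0.16² + 0.73² + 0.05² + 0.04² + 0.02² = 0.0256 + 0.5329 + 0.0025 + 0.0016 + 0.0004 = 0.5630
B = 1 / 0.5630 = 1.7762

1.78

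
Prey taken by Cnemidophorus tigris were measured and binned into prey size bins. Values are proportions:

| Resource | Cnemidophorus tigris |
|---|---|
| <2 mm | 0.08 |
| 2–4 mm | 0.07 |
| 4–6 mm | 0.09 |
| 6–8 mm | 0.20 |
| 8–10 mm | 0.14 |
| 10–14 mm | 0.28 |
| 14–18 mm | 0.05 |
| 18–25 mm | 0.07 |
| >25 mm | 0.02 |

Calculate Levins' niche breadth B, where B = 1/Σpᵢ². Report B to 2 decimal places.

Σpᵢ² = 0.08² + 0.07² + 0.09² + 0.20² + 0.14² + 0.28² + 0.05² + 0.07² + 0.02² = 0.0064 + 0.0049 + 0.0081 + 0.0400 + 0.0196 + 0.0784 + 0.0025 + 0.0049 + 0.0004 = 0.1652
B = 1 / 0.1652 = 6.0533

6.05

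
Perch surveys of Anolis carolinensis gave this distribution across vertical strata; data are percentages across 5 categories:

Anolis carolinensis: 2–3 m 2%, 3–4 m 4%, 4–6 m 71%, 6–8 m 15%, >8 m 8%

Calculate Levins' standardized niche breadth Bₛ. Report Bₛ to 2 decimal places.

Convert percentages to proportions (divide by 100).
Σpᵢ² = 0.02² + 0.04² + 0.71² + 0.15² + 0.08² = 0.0004 + 0.0016 + 0.5041 + 0.0225 + 0.0064 = 0.5350
B = 1 / 0.5350 = 1.8692
Bₛ = (B − 1)/(n − 1) = (1.8692 − 1)/(5 − 1) = 0.8692/4 = 0.2173

0.22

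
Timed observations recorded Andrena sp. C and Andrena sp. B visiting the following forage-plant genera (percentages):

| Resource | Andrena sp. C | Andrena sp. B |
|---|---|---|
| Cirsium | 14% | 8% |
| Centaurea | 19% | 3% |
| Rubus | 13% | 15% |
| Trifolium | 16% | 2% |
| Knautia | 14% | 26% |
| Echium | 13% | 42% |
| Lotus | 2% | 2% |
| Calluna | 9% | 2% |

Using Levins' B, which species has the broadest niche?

Andrena sp. C

Convert percentages to proportions (divide by 100).
Σp_Cᵢ² = 0.14² + 0.19² + 0.13² + 0.16² + 0.14² + 0.13² + 0.02² + 0.09² = 0.0196 + 0.0361 + 0.0169 + 0.0256 + 0.0196 + 0.0169 + 0.0004 + 0.0081 = 0.1432
B_C = 1 / 0.1432 = 6.9832
Σp_Bᵢ² = 0.08² + 0.03² + 0.15² + 0.02² + 0.26² + 0.42² + 0.02² + 0.02² = 0.0064 + 0.0009 + 0.0225 + 0.0004 + 0.0676 + 0.1764 + 0.0004 + 0.0004 = 0.2750
B_B = 1 / 0.2750 = 3.6364
Highest B → broadest niche (most generalist): Andrena sp. C (B = 6.98).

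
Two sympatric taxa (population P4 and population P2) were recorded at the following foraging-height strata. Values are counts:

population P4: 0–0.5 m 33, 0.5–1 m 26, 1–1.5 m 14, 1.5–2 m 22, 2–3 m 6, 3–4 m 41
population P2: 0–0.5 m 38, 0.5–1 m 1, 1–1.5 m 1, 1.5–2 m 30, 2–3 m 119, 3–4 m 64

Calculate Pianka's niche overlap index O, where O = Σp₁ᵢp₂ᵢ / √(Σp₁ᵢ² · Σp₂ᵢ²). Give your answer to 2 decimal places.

0.57

Proportions for population P4 (n=142): 33/142=0.2324, 26/142=0.1831, 14/142=0.0986, 22/142=0.1549, 6/142=0.0423, 41/142=0.2887
Proportions for population P2 (n=253): 38/253=0.1502, 1/253=0.0040, 1/253=0.0040, 30/253=0.1186, 119/253=0.4704, 64/253=0.2530
Σ p₁ᵢp₂ᵢ = 0.034906 + 0.000732 + 0.000394 + 0.018371 + 0.019898 + 0.073041 = 0.147342
Σp_1ᵢ² = 0.2324² + 0.1831² + 0.0986² + 0.1549² + 0.0423² + 0.2887² = 0.054010 + 0.033526 + 0.009722 + 0.023994 + 0.001789 + 0.083348 = 0.206389
Σp_2ᵢ² = 0.1502² + 0.0040² + 0.0040² + 0.1186² + 0.4704² + 0.2530² = 0.022560 + 0.000016 + 0.000016 + 0.014066 + 0.221276 + 0.064009 = 0.321943
O = 0.147342 / √(0.206389 × 0.321943) = 0.147342 / 0.2577702 = 0.5716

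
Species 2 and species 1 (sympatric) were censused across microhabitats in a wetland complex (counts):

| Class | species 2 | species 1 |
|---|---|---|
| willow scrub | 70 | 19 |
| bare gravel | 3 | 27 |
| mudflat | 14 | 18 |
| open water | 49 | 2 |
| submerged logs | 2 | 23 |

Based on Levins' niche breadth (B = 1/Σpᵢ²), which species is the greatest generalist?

species 1

Proportions for species 2 (n=138): 70/138=0.5072, 3/138=0.0217, 14/138=0.1014, 49/138=0.3551, 2/138=0.0145
Proportions for species 1 (n=89): 19/89=0.2135, 27/89=0.3034, 18/89=0.2022, 2/89=0.0225, 23/89=0.2584
Σp_2ᵢ² = 0.5072² + 0.0217² + 0.1014² + 0.3551² + 0.0145² = 0.257252 + 0.000471 + 0.010282 + 0.126096 + 0.000210 = 0.394311
B_2 = 1 / 0.394311 = 2.5361
Σp_1ᵢ² = 0.2135² + 0.3034² + 0.2022² + 0.0225² + 0.2584² = 0.045582 + 0.092052 + 0.040885 + 0.000506 + 0.066771 = 0.245796
B_1 = 1 / 0.245796 = 4.0684
Highest B → broadest niche (most generalist): species 1 (B = 4.07).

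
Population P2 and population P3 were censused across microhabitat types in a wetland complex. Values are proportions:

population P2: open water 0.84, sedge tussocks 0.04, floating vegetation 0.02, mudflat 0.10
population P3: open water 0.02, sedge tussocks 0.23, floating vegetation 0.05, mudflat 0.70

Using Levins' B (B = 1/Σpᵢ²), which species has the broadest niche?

Σp_P2ᵢ² = 0.84² + 0.04² + 0.02² + 0.10² = 0.7056 + 0.0016 + 0.0004 + 0.0100 = 0.7176
B_P2 = 1 / 0.7176 = 1.3935
Σp_P3ᵢ² = 0.02² + 0.23² + 0.05² + 0.70² = 0.0004 + 0.0529 + 0.0025 + 0.4900 = 0.5458
B_P3 = 1 / 0.5458 = 1.8322
Highest B → broadest niche (most generalist): population P3 (B = 1.83).

population P3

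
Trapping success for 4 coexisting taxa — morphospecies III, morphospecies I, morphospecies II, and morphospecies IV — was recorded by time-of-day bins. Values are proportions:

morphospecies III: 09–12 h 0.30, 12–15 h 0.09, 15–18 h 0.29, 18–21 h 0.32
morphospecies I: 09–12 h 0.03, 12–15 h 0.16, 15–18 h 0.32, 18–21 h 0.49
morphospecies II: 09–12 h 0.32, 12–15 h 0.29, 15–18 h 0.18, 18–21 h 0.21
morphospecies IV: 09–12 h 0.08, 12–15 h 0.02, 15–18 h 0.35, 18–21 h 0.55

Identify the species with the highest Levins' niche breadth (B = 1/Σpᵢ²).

morphospecies II

Σp_IIIᵢ² = 0.30² + 0.09² + 0.29² + 0.32² = 0.0900 + 0.0081 + 0.0841 + 0.1024 = 0.2846
B_III = 1 / 0.2846 = 3.5137
Σp_Iᵢ² = 0.03² + 0.16² + 0.32² + 0.49² = 0.0009 + 0.0256 + 0.1024 + 0.2401 = 0.3690
B_I = 1 / 0.3690 = 2.7100
Σp_IIᵢ² = 0.32² + 0.29² + 0.18² + 0.21² = 0.1024 + 0.0841 + 0.0324 + 0.0441 = 0.2630
B_II = 1 / 0.2630 = 3.8023
Σp_IVᵢ² = 0.08² + 0.02² + 0.35² + 0.55² = 0.0064 + 0.0004 + 0.1225 + 0.3025 = 0.4318
B_IV = 1 / 0.4318 = 2.3159
Highest B → broadest niche (most generalist): morphospecies II (B = 3.80).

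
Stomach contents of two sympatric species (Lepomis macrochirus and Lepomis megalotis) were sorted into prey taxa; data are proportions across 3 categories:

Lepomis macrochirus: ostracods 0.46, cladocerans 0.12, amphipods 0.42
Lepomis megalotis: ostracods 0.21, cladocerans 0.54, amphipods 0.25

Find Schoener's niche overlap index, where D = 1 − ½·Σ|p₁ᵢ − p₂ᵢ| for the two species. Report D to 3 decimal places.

0.580

Σ|p₁ᵢ − p₂ᵢ| = 0.25 + 0.42 + 0.17 = 0.84
D = 1 − ½ × 0.84 = 1 − 0.420 = 0.58000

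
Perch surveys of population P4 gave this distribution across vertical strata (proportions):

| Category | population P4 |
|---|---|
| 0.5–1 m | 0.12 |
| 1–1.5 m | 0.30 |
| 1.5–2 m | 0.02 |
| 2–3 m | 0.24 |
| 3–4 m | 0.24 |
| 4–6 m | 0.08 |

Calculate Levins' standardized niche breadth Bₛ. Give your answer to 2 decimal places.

Σpᵢ² = 0.12² + 0.30² + 0.02² + 0.24² + 0.24² + 0.08² = 0.0144 + 0.0900 + 0.0004 + 0.0576 + 0.0576 + 0.0064 = 0.2264
B = 1 / 0.2264 = 4.4170
Bₛ = (B − 1)/(n − 1) = (4.4170 − 1)/(6 − 1) = 3.4170/5 = 0.6834

0.68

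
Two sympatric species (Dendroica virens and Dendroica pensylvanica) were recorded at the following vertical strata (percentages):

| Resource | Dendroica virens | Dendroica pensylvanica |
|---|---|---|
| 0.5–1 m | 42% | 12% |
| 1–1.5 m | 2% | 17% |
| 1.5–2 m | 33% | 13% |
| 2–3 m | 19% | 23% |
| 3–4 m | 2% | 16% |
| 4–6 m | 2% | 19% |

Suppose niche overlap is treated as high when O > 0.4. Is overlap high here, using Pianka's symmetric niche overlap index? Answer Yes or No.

Yes

Convert percentages to proportions (divide by 100).
Σ p₁ᵢp₂ᵢ = 0.0504 + 0.0034 + 0.0429 + 0.0437 + 0.0032 + 0.0038 = 0.1474
Σp_1ᵢ² = 0.42² + 0.02² + 0.33² + 0.19² + 0.02² + 0.02² = 0.1764 + 0.0004 + 0.1089 + 0.0361 + 0.0004 + 0.0004 = 0.3226
Σp_2ᵢ² = 0.12² + 0.17² + 0.13² + 0.23² + 0.16² + 0.19² = 0.0144 + 0.0289 + 0.0169 + 0.0529 + 0.0256 + 0.0361 = 0.1748
O = 0.1474 / √(0.3226 × 0.1748) = 0.1474 / 0.23747 = 0.6207
O = 0.6207 > 0.4 → Yes.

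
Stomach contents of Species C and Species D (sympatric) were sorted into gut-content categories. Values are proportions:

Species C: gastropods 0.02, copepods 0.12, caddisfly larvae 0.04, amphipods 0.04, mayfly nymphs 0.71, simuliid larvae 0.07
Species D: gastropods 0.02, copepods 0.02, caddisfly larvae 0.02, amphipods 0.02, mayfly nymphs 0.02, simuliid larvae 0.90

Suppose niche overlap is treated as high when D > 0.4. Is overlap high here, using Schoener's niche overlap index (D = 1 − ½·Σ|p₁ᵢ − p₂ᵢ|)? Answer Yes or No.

Σ|p₁ᵢ − p₂ᵢ| = 0.00 + 0.10 + 0.02 + 0.02 + 0.69 + 0.83 = 1.66
D = 1 − ½ × 1.66 = 1 − 0.830 = 0.1700
D = 0.1700 < 0.4 → No.

No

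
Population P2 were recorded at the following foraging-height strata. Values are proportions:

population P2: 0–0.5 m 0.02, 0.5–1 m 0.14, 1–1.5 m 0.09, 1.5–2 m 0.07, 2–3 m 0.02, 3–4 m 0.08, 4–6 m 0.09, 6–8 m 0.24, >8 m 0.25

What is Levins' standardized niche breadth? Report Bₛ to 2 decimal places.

Σpᵢ² = 0.02² + 0.14² + 0.09² + 0.07² + 0.02² + 0.08² + 0.09² + 0.24² + 0.25² = 0.0004 + 0.0196 + 0.0081 + 0.0049 + 0.0004 + 0.0064 + 0.0081 + 0.0576 + 0.0625 = 0.1680
B = 1 / 0.1680 = 5.9524
Bₛ = (B − 1)/(n − 1) = (5.9524 − 1)/(9 − 1) = 4.9524/8 = 0.6191

0.62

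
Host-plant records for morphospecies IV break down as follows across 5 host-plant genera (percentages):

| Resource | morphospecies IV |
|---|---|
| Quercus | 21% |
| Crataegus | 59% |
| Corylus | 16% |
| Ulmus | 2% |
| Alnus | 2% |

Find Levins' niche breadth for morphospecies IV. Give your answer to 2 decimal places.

2.39

Convert percentages to proportions (divide by 100).
Σpᵢ² = 0.21² + 0.59² + 0.16² + 0.02² + 0.02² = 0.0441 + 0.3481 + 0.0256 + 0.0004 + 0.0004 = 0.4186
B = 1 / 0.4186 = 2.3889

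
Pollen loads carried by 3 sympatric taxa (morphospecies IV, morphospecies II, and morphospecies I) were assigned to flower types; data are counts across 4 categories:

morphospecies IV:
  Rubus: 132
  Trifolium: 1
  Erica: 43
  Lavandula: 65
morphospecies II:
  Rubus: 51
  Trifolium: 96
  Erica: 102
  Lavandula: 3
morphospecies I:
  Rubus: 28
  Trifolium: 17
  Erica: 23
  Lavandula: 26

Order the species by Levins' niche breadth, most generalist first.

morphospecies I > morphospecies II > morphospecies IV

Proportions for morphospecies IV (n=241): 132/241=0.5477, 1/241=0.0041, 43/241=0.1784, 65/241=0.2697
Proportions for morphospecies II (n=252): 51/252=0.2024, 96/252=0.3810, 102/252=0.4048, 3/252=0.0119
Proportions for morphospecies I (n=94): 28/94=0.2979, 17/94=0.1809, 23/94=0.2447, 26/94=0.2766
Σp_IVᵢ² = 0.5477² + 0.0041² + 0.1784² + 0.2697² = 0.299975 + 0.000017 + 0.031827 + 0.072738 = 0.404557
B_IV = 1 / 0.404557 = 2.4718
Σp_IIᵢ² = 0.2024² + 0.3810² + 0.4048² + 0.0119² = 0.040966 + 0.145161 + 0.163863 + 0.000142 = 0.350132
B_II = 1 / 0.350132 = 2.8561
Σp_Iᵢ² = 0.2979² + 0.1809² + 0.2447² + 0.2766² = 0.088744 + 0.032725 + 0.059878 + 0.076508 = 0.257855
B_I = 1 / 0.257855 = 3.8781
Ranking by B (broadest → narrowest): morphospecies I (3.88) > morphospecies II (2.86) > morphospecies IV (2.47)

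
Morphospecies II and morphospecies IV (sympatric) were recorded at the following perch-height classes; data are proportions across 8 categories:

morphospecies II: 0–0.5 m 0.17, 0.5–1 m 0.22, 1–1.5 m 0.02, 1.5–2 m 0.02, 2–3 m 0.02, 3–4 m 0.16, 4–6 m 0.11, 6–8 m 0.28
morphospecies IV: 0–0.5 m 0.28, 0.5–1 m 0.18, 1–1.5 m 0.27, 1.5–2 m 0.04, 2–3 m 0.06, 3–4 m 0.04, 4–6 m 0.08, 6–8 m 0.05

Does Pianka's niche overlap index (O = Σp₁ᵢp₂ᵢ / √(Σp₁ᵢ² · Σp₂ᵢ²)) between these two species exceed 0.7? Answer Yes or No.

No

Σ p₁ᵢp₂ᵢ = 0.0476 + 0.0396 + 0.0054 + 0.0008 + 0.0012 + 0.0064 + 0.0088 + 0.0140 = 0.1238
Σp_1ᵢ² = 0.17² + 0.22² + 0.02² + 0.02² + 0.02² + 0.16² + 0.11² + 0.28² = 0.0289 + 0.0484 + 0.0004 + 0.0004 + 0.0004 + 0.0256 + 0.0121 + 0.0784 = 0.1946
Σp_2ᵢ² = 0.28² + 0.18² + 0.27² + 0.04² + 0.06² + 0.04² + 0.08² + 0.05² = 0.0784 + 0.0324 + 0.0729 + 0.0016 + 0.0036 + 0.0016 + 0.0064 + 0.0025 = 0.1994
O = 0.1238 / √(0.1946 × 0.1994) = 0.1238 / 0.19699 = 0.6285
O = 0.6285 < 0.7 → No.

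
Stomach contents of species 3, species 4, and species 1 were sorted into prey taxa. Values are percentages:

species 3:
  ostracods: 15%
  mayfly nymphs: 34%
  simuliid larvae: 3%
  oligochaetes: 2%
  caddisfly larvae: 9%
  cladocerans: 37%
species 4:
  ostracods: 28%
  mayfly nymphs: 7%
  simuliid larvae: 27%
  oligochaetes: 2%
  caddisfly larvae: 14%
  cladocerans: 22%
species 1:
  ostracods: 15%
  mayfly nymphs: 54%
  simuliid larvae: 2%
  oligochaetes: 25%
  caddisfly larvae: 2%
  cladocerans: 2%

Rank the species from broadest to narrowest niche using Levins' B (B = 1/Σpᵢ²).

Convert percentages to proportions (divide by 100).
Σp_3ᵢ² = 0.15² + 0.34² + 0.03² + 0.02² + 0.09² + 0.37² = 0.0225 + 0.1156 + 0.0009 + 0.0004 + 0.0081 + 0.1369 = 0.2844
B_3 = 1 / 0.2844 = 3.5162
Σp_4ᵢ² = 0.28² + 0.07² + 0.27² + 0.02² + 0.14² + 0.22² = 0.0784 + 0.0049 + 0.0729 + 0.0004 + 0.0196 + 0.0484 = 0.2246
B_4 = 1 / 0.2246 = 4.4524
Σp_1ᵢ² = 0.15² + 0.54² + 0.02² + 0.25² + 0.02² + 0.02² = 0.0225 + 0.2916 + 0.0004 + 0.0625 + 0.0004 + 0.0004 = 0.3778
B_1 = 1 / 0.3778 = 2.6469
Ranking by B (broadest → narrowest): species 4 (4.45) > species 3 (3.52) > species 1 (2.65)

species 4 > species 3 > species 1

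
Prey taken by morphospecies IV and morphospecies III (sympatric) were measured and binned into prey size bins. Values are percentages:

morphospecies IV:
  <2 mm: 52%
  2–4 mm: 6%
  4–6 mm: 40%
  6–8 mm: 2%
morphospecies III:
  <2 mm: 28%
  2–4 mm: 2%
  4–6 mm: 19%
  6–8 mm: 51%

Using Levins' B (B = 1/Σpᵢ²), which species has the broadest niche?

Convert percentages to proportions (divide by 100).
Σp_IVᵢ² = 0.52² + 0.06² + 0.40² + 0.02² = 0.2704 + 0.0036 + 0.1600 + 0.0004 = 0.4344
B_IV = 1 / 0.4344 = 2.3020
Σp_IIIᵢ² = 0.28² + 0.02² + 0.19² + 0.51² = 0.0784 + 0.0004 + 0.0361 + 0.2601 = 0.3750
B_III = 1 / 0.3750 = 2.6667
Highest B → broadest niche (most generalist): morphospecies III (B = 2.67).

morphospecies III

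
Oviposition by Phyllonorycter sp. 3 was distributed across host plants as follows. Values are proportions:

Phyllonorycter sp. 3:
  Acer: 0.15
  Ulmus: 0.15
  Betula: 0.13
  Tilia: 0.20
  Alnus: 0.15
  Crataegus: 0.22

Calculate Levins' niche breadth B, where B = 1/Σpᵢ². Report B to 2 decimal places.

5.79

Σpᵢ² = 0.15² + 0.15² + 0.13² + 0.20² + 0.15² + 0.22² = 0.0225 + 0.0225 + 0.0169 + 0.0400 + 0.0225 + 0.0484 = 0.1728
B = 1 / 0.1728 = 5.7870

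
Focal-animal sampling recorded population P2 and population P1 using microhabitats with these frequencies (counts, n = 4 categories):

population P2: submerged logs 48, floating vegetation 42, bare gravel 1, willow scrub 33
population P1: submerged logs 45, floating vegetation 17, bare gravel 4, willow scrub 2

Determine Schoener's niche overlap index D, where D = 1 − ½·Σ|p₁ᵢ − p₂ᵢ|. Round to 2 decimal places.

Proportions for population P2 (n=124): 48/124=0.3871, 42/124=0.3387, 1/124=0.0081, 33/124=0.2661
Proportions for population P1 (n=68): 45/68=0.6618, 17/68=0.2500, 4/68=0.0588, 2/68=0.0294
Σ|p₁ᵢ − p₂ᵢ| = 0.2747 + 0.0887 + 0.0507 + 0.2367 = 0.6508
D = 1 − ½ × 0.6508 = 1 − 0.32540 = 0.67460

0.67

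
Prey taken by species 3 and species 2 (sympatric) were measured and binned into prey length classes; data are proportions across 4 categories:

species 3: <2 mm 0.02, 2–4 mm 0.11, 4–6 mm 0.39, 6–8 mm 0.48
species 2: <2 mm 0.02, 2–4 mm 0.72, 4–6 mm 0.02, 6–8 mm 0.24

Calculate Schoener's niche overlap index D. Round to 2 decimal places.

0.39

Σ|p₁ᵢ − p₂ᵢ| = 0.00 + 0.61 + 0.37 + 0.24 = 1.22
D = 1 − ½ × 1.22 = 1 − 0.610 = 0.3900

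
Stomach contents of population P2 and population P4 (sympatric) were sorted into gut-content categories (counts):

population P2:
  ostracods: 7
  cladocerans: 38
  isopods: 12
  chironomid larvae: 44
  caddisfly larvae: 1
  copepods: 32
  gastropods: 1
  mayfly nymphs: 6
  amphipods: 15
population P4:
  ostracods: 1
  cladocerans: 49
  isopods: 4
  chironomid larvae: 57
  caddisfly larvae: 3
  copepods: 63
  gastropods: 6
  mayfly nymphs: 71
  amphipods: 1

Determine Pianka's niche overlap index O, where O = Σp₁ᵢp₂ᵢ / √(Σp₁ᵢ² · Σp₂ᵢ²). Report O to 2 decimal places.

0.81

Proportions for population P2 (n=156): 7/156=0.0449, 38/156=0.2436, 12/156=0.0769, 44/156=0.2821, 1/156=0.0064, 32/156=0.2051, 1/156=0.0064, 6/156=0.0385, 15/156=0.0962
Proportions for population P4 (n=255): 1/255=0.0039, 49/255=0.1922, 4/255=0.0157, 57/255=0.2235, 3/255=0.0118, 63/255=0.2471, 6/255=0.0235, 71/255=0.2784, 1/255=0.0039
Σ p₁ᵢp₂ᵢ = 0.000175 + 0.046820 + 0.001207 + 0.063049 + 0.000076 + 0.050680 + 0.000150 + 0.010718 + 0.000375 = 0.173250
Σp_1ᵢ² = 0.0449² + 0.2436² + 0.0769² + 0.2821² + 0.0064² + 0.2051² + 0.0064² + 0.0385² + 0.0962² = 0.002016 + 0.059341 + 0.005914 + 0.079580 + 0.000041 + 0.042066 + 0.000041 + 0.001482 + 0.009254 = 0.199735
Σp_2ᵢ² = 0.0039² + 0.1922² + 0.0157² + 0.2235² + 0.0118² + 0.2471² + 0.0235² + 0.2784² + 0.0039² = 0.000015 + 0.036941 + 0.000246 + 0.049952 + 0.000139 + 0.061058 + 0.000552 + 0.077507 + 0.000015 = 0.226425
O = 0.173250 / √(0.199735 × 0.226425) = 0.173250 / 0.2126617 = 0.8147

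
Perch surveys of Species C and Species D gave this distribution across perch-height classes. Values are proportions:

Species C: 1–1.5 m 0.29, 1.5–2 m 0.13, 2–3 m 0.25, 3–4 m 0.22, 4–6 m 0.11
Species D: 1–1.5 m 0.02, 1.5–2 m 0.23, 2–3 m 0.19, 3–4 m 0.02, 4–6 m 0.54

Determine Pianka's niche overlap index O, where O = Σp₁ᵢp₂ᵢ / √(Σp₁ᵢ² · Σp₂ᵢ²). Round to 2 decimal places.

0.50

Σ p₁ᵢp₂ᵢ = 0.0058 + 0.0299 + 0.0475 + 0.0044 + 0.0594 = 0.1470
Σp_1ᵢ² = 0.29² + 0.13² + 0.25² + 0.22² + 0.11² = 0.0841 + 0.0169 + 0.0625 + 0.0484 + 0.0121 = 0.2240
Σp_2ᵢ² = 0.02² + 0.23² + 0.19² + 0.02² + 0.54² = 0.0004 + 0.0529 + 0.0361 + 0.0004 + 0.2916 = 0.3814
O = 0.1470 / √(0.2240 × 0.3814) = 0.1470 / 0.29229 = 0.5029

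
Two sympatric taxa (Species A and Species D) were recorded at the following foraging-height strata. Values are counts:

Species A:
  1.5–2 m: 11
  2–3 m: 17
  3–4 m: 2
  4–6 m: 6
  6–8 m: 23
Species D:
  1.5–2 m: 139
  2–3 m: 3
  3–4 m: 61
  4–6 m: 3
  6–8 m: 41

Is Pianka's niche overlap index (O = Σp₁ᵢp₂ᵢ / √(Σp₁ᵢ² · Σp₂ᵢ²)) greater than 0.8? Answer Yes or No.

Proportions for Species A (n=59): 11/59=0.1864, 17/59=0.2881, 2/59=0.0339, 6/59=0.1017, 23/59=0.3898
Proportions for Species D (n=247): 139/247=0.5628, 3/247=0.0121, 61/247=0.2470, 3/247=0.0121, 41/247=0.1660
Σ p₁ᵢp₂ᵢ = 0.104906 + 0.003486 + 0.008373 + 0.001231 + 0.064707 = 0.182703
Σp_1ᵢ² = 0.1864² + 0.2881² + 0.0339² + 0.1017² + 0.3898² = 0.034745 + 0.083002 + 0.001149 + 0.010343 + 0.151944 = 0.281183
Σp_2ᵢ² = 0.5628² + 0.0121² + 0.2470² + 0.0121² + 0.1660² = 0.316744 + 0.000146 + 0.061009 + 0.000146 + 0.027556 = 0.405601
O = 0.182703 / √(0.281183 × 0.405601) = 0.182703 / 0.3377101 = 0.5410
O = 0.5410 < 0.8 → No.

No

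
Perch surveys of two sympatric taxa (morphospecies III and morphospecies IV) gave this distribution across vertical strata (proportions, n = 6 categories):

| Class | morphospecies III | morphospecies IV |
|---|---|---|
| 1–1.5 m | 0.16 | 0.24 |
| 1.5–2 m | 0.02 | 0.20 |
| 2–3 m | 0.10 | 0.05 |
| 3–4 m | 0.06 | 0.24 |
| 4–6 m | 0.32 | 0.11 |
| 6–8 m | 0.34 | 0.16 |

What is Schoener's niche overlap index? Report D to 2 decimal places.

0.56

Σ|p₁ᵢ − p₂ᵢ| = 0.08 + 0.18 + 0.05 + 0.18 + 0.21 + 0.18 = 0.88
D = 1 − ½ × 0.88 = 1 − 0.440 = 0.5600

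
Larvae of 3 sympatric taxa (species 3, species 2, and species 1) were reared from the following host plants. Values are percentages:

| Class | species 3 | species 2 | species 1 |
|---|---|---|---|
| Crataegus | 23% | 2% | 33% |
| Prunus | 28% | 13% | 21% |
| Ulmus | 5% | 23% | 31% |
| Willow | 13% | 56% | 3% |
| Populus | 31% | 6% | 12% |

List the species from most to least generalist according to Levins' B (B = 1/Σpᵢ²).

Convert percentages to proportions (divide by 100).
Σp_3ᵢ² = 0.23² + 0.28² + 0.05² + 0.13² + 0.31² = 0.0529 + 0.0784 + 0.0025 + 0.0169 + 0.0961 = 0.2468
B_3 = 1 / 0.2468 = 4.0519
Σp_2ᵢ² = 0.02² + 0.13² + 0.23² + 0.56² + 0.06² = 0.0004 + 0.0169 + 0.0529 + 0.3136 + 0.0036 = 0.3874
B_2 = 1 / 0.3874 = 2.5813
Σp_1ᵢ² = 0.33² + 0.21² + 0.31² + 0.03² + 0.12² = 0.1089 + 0.0441 + 0.0961 + 0.0009 + 0.0144 = 0.2644
B_1 = 1 / 0.2644 = 3.7821
Ranking by B (broadest → narrowest): species 3 (4.05) > species 1 (3.78) > species 2 (2.58)

species 3 > species 1 > species 2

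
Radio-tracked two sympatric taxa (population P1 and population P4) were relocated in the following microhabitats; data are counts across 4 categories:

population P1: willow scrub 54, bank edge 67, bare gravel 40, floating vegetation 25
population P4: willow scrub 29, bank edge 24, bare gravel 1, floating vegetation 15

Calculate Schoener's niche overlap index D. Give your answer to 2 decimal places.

0.79

Proportions for population P1 (n=186): 54/186=0.2903, 67/186=0.3602, 40/186=0.2151, 25/186=0.1344
Proportions for population P4 (n=69): 29/69=0.4203, 24/69=0.3478, 1/69=0.0145, 15/69=0.2174
Σ|p₁ᵢ − p₂ᵢ| = 0.1300 + 0.0124 + 0.2006 + 0.0830 = 0.4260
D = 1 − ½ × 0.4260 = 1 − 0.21300 = 0.78700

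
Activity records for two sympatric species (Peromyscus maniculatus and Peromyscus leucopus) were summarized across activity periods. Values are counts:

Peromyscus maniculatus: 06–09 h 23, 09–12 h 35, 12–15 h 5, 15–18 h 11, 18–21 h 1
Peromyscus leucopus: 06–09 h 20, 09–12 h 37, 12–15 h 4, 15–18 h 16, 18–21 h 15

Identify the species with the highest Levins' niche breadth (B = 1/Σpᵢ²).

Peromyscus leucopus

Proportions for Peromyscus maniculatus (n=75): 23/75=0.3067, 35/75=0.4667, 5/75=0.0667, 11/75=0.1467, 1/75=0.0133
Proportions for Peromyscus leucopus (n=92): 20/92=0.2174, 37/92=0.4022, 4/92=0.0435, 16/92=0.1739, 15/92=0.1630
Σp_maniᵢ² = 0.3067² + 0.4667² + 0.0667² + 0.1467² + 0.0133² = 0.094065 + 0.217809 + 0.004449 + 0.021521 + 0.000177 = 0.338021
B_mani = 1 / 0.338021 = 2.9584
Σp_leucᵢ² = 0.2174² + 0.4022² + 0.0435² + 0.1739² + 0.1630² = 0.047263 + 0.161765 + 0.001892 + 0.030241 + 0.026569 = 0.267730
B_leuc = 1 / 0.267730 = 3.7351
Highest B → broadest niche (most generalist): Peromyscus leucopus (B = 3.74).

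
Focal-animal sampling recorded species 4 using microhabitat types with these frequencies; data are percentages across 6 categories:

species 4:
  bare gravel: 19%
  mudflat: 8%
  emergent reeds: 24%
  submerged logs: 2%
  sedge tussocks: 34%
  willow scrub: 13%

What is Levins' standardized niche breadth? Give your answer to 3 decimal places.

0.658

Convert percentages to proportions (divide by 100).
Σpᵢ² = 0.19² + 0.08² + 0.24² + 0.02² + 0.34² + 0.13² = 0.0361 + 0.0064 + 0.0576 + 0.0004 + 0.1156 + 0.0169 = 0.2330
B = 1 / 0.2330 = 4.29185
Bₛ = (B − 1)/(n − 1) = (4.29185 − 1)/(6 − 1) = 3.29185/5 = 0.65837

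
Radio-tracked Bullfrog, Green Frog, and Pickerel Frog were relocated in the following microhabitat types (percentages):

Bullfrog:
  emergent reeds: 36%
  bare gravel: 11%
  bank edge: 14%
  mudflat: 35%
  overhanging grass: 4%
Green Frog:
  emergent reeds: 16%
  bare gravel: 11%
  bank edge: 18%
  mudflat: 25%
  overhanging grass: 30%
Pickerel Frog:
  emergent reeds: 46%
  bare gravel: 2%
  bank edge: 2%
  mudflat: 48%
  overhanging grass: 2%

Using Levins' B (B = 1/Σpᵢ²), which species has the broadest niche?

Convert percentages to proportions (divide by 100).
Σp_Bullᵢ² = 0.36² + 0.11² + 0.14² + 0.35² + 0.04² = 0.1296 + 0.0121 + 0.0196 + 0.1225 + 0.0016 = 0.2854
B_Bull = 1 / 0.2854 = 3.5039
Σp_Greeᵢ² = 0.16² + 0.11² + 0.18² + 0.25² + 0.30² = 0.0256 + 0.0121 + 0.0324 + 0.0625 + 0.0900 = 0.2226
B_Gree = 1 / 0.2226 = 4.4924
Σp_Pickᵢ² = 0.46² + 0.02² + 0.02² + 0.48² + 0.02² = 0.2116 + 0.0004 + 0.0004 + 0.2304 + 0.0004 = 0.4432
B_Pick = 1 / 0.4432 = 2.2563
Highest B → broadest niche (most generalist): Green Frog (B = 4.49).

Green Frog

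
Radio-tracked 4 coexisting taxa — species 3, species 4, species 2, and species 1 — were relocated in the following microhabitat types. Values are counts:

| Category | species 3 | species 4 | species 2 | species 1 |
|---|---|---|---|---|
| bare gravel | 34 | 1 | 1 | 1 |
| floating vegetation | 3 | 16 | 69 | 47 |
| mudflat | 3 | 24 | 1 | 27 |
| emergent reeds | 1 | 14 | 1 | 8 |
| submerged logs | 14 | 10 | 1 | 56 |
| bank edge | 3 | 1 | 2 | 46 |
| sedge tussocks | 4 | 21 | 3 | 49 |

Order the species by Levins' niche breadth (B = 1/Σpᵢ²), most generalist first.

species 1 > species 4 > species 3 > species 2

Proportions for species 3 (n=62): 34/62=0.5484, 3/62=0.0484, 3/62=0.0484, 1/62=0.0161, 14/62=0.2258, 3/62=0.0484, 4/62=0.0645
Proportions for species 4 (n=87): 1/87=0.0115, 16/87=0.1839, 24/87=0.2759, 14/87=0.1609, 10/87=0.1149, 1/87=0.0115, 21/87=0.2414
Proportions for species 2 (n=78): 1/78=0.0128, 69/78=0.8846, 1/78=0.0128, 1/78=0.0128, 1/78=0.0128, 2/78=0.0256, 3/78=0.0385
Proportions for species 1 (n=234): 1/234=0.0043, 47/234=0.2009, 27/234=0.1154, 8/234=0.0342, 56/234=0.2393, 46/234=0.1966, 49/234=0.2094
Σp_3ᵢ² = 0.5484² + 0.0484² + 0.0484² + 0.0161² + 0.2258² + 0.0484² + 0.0645² = 0.300743 + 0.002343 + 0.002343 + 0.000259 + 0.050986 + 0.002343 + 0.004160 = 0.363177
B_3 = 1 / 0.363177 = 2.7535
Σp_4ᵢ² = 0.0115² + 0.1839² + 0.2759² + 0.1609² + 0.1149² + 0.0115² + 0.2414² = 0.000132 + 0.033819 + 0.076121 + 0.025889 + 0.013202 + 0.000132 + 0.058274 = 0.207569
B_4 = 1 / 0.207569 = 4.8177
Σp_2ᵢ² = 0.0128² + 0.8846² + 0.0128² + 0.0128² + 0.0128² + 0.0256² + 0.0385² = 0.000164 + 0.782517 + 0.000164 + 0.000164 + 0.000164 + 0.000655 + 0.001482 = 0.785310
B_2 = 1 / 0.785310 = 1.2734
Σp_1ᵢ² = 0.0043² + 0.2009² + 0.1154² + 0.0342² + 0.2393² + 0.1966² + 0.2094² = 0.000018 + 0.040361 + 0.013317 + 0.001170 + 0.057264 + 0.038652 + 0.043848 = 0.194630
B_1 = 1 / 0.194630 = 5.1380
Ranking by B (broadest → narrowest): species 1 (5.14) > species 4 (4.82) > species 3 (2.75) > species 2 (1.27)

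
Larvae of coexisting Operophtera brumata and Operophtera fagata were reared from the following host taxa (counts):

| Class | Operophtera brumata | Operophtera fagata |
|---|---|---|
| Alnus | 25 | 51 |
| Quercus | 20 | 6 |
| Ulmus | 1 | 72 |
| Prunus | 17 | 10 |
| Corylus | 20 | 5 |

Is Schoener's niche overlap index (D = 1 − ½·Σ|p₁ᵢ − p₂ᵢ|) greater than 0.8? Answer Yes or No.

Proportions for Operophtera brumata (n=83): 25/83=0.3012, 20/83=0.2410, 1/83=0.0120, 17/83=0.2048, 20/83=0.2410
Proportions for Operophtera fagata (n=144): 51/144=0.3542, 6/144=0.0417, 72/144=0.5000, 10/144=0.0694, 5/144=0.0347
Σ|p₁ᵢ − p₂ᵢ| = 0.0530 + 0.1993 + 0.4880 + 0.1354 + 0.2063 = 1.0820
D = 1 − ½ × 1.0820 = 1 − 0.54100 = 0.45900
D = 0.45900 < 0.8 → No.

No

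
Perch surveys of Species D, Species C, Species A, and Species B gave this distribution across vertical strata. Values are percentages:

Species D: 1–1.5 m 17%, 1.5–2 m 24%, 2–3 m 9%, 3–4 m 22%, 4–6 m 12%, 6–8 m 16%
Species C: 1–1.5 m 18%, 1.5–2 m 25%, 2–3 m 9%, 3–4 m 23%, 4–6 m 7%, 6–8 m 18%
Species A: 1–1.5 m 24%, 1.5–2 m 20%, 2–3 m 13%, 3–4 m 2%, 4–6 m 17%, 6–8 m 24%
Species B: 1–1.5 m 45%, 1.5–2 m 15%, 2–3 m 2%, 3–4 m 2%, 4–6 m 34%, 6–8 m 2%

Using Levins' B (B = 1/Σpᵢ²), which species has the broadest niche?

Convert percentages to proportions (divide by 100).
Σp_Dᵢ² = 0.17² + 0.24² + 0.09² + 0.22² + 0.12² + 0.16² = 0.0289 + 0.0576 + 0.0081 + 0.0484 + 0.0144 + 0.0256 = 0.1830
B_D = 1 / 0.1830 = 5.4645
Σp_Cᵢ² = 0.18² + 0.25² + 0.09² + 0.23² + 0.07² + 0.18² = 0.0324 + 0.0625 + 0.0081 + 0.0529 + 0.0049 + 0.0324 = 0.1932
B_C = 1 / 0.1932 = 5.1760
Σp_Aᵢ² = 0.24² + 0.20² + 0.13² + 0.02² + 0.17² + 0.24² = 0.0576 + 0.0400 + 0.0169 + 0.0004 + 0.0289 + 0.0576 = 0.2014
B_A = 1 / 0.2014 = 4.9652
Σp_Bᵢ² = 0.45² + 0.15² + 0.02² + 0.02² + 0.34² + 0.02² = 0.2025 + 0.0225 + 0.0004 + 0.0004 + 0.1156 + 0.0004 = 0.3418
B_B = 1 / 0.3418 = 2.9257
Highest B → broadest niche (most generalist): Species D (B = 5.46).

Species D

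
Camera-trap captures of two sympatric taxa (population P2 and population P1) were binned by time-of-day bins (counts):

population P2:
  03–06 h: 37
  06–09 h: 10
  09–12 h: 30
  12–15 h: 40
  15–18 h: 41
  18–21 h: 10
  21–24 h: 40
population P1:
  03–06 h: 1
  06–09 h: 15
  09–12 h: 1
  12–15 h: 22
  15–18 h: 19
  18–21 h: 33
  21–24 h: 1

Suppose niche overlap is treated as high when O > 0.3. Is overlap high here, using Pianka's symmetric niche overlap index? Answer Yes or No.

Proportions for population P2 (n=208): 37/208=0.1779, 10/208=0.0481, 30/208=0.1442, 40/208=0.1923, 41/208=0.1971, 10/208=0.0481, 40/208=0.1923
Proportions for population P1 (n=92): 1/92=0.0109, 15/92=0.1630, 1/92=0.0109, 22/92=0.2391, 19/92=0.2065, 33/92=0.3587, 1/92=0.0109
Σ p₁ᵢp₂ᵢ = 0.001939 + 0.007840 + 0.001572 + 0.045979 + 0.040701 + 0.017253 + 0.002096 = 0.117380
Σp_1ᵢ² = 0.1779² + 0.0481² + 0.1442² + 0.1923² + 0.1971² + 0.0481² + 0.1923² = 0.031648 + 0.002314 + 0.020794 + 0.036979 + 0.038848 + 0.002314 + 0.036979 = 0.169876
Σp_2ᵢ² = 0.0109² + 0.1630² + 0.0109² + 0.2391² + 0.2065² + 0.3587² + 0.0109² = 0.000119 + 0.026569 + 0.000119 + 0.057169 + 0.042642 + 0.128666 + 0.000119 = 0.255403
O = 0.117380 / √(0.169876 × 0.255403) = 0.117380 / 0.2082951 = 0.5635
O = 0.5635 > 0.3 → Yes.

Yes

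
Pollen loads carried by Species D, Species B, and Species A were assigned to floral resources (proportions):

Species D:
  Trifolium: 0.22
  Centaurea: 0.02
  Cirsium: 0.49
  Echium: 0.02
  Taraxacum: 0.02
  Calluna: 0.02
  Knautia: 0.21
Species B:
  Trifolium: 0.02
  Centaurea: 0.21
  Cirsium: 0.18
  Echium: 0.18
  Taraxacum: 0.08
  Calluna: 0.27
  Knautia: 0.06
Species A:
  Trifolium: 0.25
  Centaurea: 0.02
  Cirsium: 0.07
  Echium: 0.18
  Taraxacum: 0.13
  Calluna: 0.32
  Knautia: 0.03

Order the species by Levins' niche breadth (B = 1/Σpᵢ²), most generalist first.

Σp_Dᵢ² = 0.22² + 0.02² + 0.49² + 0.02² + 0.02² + 0.02² + 0.21² = 0.0484 + 0.0004 + 0.2401 + 0.0004 + 0.0004 + 0.0004 + 0.0441 = 0.3342
B_D = 1 / 0.3342 = 2.9922
Σp_Bᵢ² = 0.02² + 0.21² + 0.18² + 0.18² + 0.08² + 0.27² + 0.06² = 0.0004 + 0.0441 + 0.0324 + 0.0324 + 0.0064 + 0.0729 + 0.0036 = 0.1922
B_B = 1 / 0.1922 = 5.2029
Σp_Aᵢ² = 0.25² + 0.02² + 0.07² + 0.18² + 0.13² + 0.32² + 0.03² = 0.0625 + 0.0004 + 0.0049 + 0.0324 + 0.0169 + 0.1024 + 0.0009 = 0.2204
B_A = 1 / 0.2204 = 4.5372
Ranking by B (broadest → narrowest): Species B (5.20) > Species A (4.54) > Species D (2.99)

Species B > Species A > Species D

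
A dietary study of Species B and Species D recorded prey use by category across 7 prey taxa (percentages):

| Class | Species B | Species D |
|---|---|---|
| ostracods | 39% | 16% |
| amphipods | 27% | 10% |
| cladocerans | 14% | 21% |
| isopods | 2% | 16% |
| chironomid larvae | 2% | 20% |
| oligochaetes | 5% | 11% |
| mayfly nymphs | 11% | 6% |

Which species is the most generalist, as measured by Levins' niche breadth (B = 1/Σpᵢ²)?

Convert percentages to proportions (divide by 100).
Σp_Bᵢ² = 0.39² + 0.27² + 0.14² + 0.02² + 0.02² + 0.05² + 0.11² = 0.1521 + 0.0729 + 0.0196 + 0.0004 + 0.0004 + 0.0025 + 0.0121 = 0.2600
B_B = 1 / 0.2600 = 3.8462
Σp_Dᵢ² = 0.16² + 0.10² + 0.21² + 0.16² + 0.20² + 0.11² + 0.06² = 0.0256 + 0.0100 + 0.0441 + 0.0256 + 0.0400 + 0.0121 + 0.0036 = 0.1610
B_D = 1 / 0.1610 = 6.2112
Highest B → broadest niche (most generalist): Species D (B = 6.21).

Species D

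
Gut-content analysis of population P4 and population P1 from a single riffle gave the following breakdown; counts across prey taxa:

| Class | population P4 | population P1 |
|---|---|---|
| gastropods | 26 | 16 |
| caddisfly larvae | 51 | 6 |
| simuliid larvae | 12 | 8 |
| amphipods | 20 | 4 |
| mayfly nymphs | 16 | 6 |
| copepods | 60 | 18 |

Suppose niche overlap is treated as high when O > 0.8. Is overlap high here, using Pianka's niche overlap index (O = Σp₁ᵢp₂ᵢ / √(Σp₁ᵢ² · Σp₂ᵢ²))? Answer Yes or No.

Yes

Proportions for population P4 (n=185): 26/185=0.1405, 51/185=0.2757, 12/185=0.0649, 20/185=0.1081, 16/185=0.0865, 60/185=0.3243
Proportions for population P1 (n=58): 16/58=0.2759, 6/58=0.1034, 8/58=0.1379, 4/58=0.0690, 6/58=0.1034, 18/58=0.3103
Σ p₁ᵢp₂ᵢ = 0.038764 + 0.028507 + 0.008950 + 0.007459 + 0.008944 + 0.100630 = 0.193254
Σp_1ᵢ² = 0.1405² + 0.2757² + 0.0649² + 0.1081² + 0.0865² + 0.3243² = 0.019740 + 0.076010 + 0.004212 + 0.011686 + 0.007482 + 0.105170 = 0.224300
Σp_2ᵢ² = 0.2759² + 0.1034² + 0.1379² + 0.0690² + 0.1034² + 0.3103² = 0.076121 + 0.010692 + 0.019016 + 0.004761 + 0.010692 + 0.096286 = 0.217568
O = 0.193254 / √(0.224300 × 0.217568) = 0.193254 / 0.2209084 = 0.8748
O = 0.8748 > 0.8 → Yes.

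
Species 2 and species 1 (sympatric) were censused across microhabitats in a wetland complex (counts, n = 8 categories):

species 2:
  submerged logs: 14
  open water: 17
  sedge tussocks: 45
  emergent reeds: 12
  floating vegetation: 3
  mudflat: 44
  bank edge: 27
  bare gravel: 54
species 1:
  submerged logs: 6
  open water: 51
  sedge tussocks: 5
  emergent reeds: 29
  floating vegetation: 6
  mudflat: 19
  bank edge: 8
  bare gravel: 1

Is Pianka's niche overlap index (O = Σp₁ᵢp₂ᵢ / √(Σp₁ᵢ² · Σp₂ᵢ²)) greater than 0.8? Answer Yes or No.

Proportions for species 2 (n=216): 14/216=0.0648, 17/216=0.0787, 45/216=0.2083, 12/216=0.0556, 3/216=0.0139, 44/216=0.2037, 27/216=0.1250, 54/216=0.2500
Proportions for species 1 (n=125): 6/125=0.0480, 51/125=0.4080, 5/125=0.0400, 29/125=0.2320, 6/125=0.0480, 19/125=0.1520, 8/125=0.0640, 1/125=0.0080
Σ p₁ᵢp₂ᵢ = 0.003110 + 0.032110 + 0.008332 + 0.012899 + 0.000667 + 0.030962 + 0.008000 + 0.002000 = 0.098080
Σp_1ᵢ² = 0.0648² + 0.0787² + 0.2083² + 0.0556² + 0.0139² + 0.2037² + 0.1250² + 0.2500² = 0.004199 + 0.006194 + 0.043389 + 0.003091 + 0.000193 + 0.041494 + 0.015625 + 0.062500 = 0.176685
Σp_2ᵢ² = 0.0480² + 0.4080² + 0.0400² + 0.2320² + 0.0480² + 0.1520² + 0.0640² + 0.0080² = 0.002304 + 0.166464 + 0.001600 + 0.053824 + 0.002304 + 0.023104 + 0.004096 + 0.000064 = 0.253760
O = 0.098080 / √(0.176685 × 0.253760) = 0.098080 / 0.2117442 = 0.4632
O = 0.4632 < 0.8 → No.

No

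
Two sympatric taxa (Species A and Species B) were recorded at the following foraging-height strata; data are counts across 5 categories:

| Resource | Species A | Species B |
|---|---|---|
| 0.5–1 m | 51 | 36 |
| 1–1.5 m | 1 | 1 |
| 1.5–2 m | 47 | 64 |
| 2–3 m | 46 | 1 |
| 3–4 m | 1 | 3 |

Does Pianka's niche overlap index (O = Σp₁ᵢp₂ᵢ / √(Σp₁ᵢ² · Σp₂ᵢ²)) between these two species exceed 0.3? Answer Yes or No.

Yes

Proportions for Species A (n=146): 51/146=0.3493, 1/146=0.0068, 47/146=0.3219, 46/146=0.3151, 1/146=0.0068
Proportions for Species B (n=105): 36/105=0.3429, 1/105=0.0095, 64/105=0.6095, 1/105=0.0095, 3/105=0.0286
Σ p₁ᵢp₂ᵢ = 0.119775 + 0.000065 + 0.196198 + 0.002993 + 0.000194 = 0.319225
Σp_1ᵢ² = 0.3493² + 0.0068² + 0.3219² + 0.3151² + 0.0068² = 0.122010 + 0.000046 + 0.103620 + 0.099288 + 0.000046 = 0.325010
Σp_2ᵢ² = 0.3429² + 0.0095² + 0.6095² + 0.0095² + 0.0286² = 0.117580 + 0.000090 + 0.371490 + 0.000090 + 0.000818 = 0.490068
O = 0.319225 / √(0.325010 × 0.490068) = 0.319225 / 0.3990952 = 0.7999
O = 0.7999 > 0.3 → Yes.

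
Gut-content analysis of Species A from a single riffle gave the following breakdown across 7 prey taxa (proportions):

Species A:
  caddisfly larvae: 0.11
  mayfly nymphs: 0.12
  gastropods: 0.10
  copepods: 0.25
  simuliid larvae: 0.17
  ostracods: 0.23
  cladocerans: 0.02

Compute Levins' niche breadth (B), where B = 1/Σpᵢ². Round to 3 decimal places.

5.519

Σpᵢ² = 0.11² + 0.12² + 0.10² + 0.25² + 0.17² + 0.23² + 0.02² = 0.0121 + 0.0144 + 0.0100 + 0.0625 + 0.0289 + 0.0529 + 0.0004 = 0.1812
B = 1 / 0.1812 = 5.51876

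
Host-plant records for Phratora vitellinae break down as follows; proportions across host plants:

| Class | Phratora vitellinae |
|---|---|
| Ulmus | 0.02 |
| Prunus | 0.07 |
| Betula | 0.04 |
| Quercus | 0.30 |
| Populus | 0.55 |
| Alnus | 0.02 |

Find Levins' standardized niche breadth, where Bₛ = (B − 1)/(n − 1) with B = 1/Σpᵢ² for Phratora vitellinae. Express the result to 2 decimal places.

0.30

Σpᵢ² = 0.02² + 0.07² + 0.04² + 0.30² + 0.55² + 0.02² = 0.0004 + 0.0049 + 0.0016 + 0.0900 + 0.3025 + 0.0004 = 0.3998
B = 1 / 0.3998 = 2.5013
Bₛ = (B − 1)/(n − 1) = (2.5013 − 1)/(6 − 1) = 1.5013/5 = 0.3003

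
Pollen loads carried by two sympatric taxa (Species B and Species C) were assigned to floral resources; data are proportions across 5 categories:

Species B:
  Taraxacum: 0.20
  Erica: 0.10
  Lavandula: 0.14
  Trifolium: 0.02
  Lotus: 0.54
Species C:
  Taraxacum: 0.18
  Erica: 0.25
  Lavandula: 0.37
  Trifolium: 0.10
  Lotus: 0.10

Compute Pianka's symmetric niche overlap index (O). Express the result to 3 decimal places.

Σ p₁ᵢp₂ᵢ = 0.0360 + 0.0250 + 0.0518 + 0.0020 + 0.0540 = 0.1688
Σp_1ᵢ² = 0.20² + 0.10² + 0.14² + 0.02² + 0.54² = 0.0400 + 0.0100 + 0.0196 + 0.0004 + 0.2916 = 0.3616
Σp_2ᵢ² = 0.18² + 0.25² + 0.37² + 0.10² + 0.10² = 0.0324 + 0.0625 + 0.1369 + 0.0100 + 0.0100 = 0.2518
O = 0.1688 / √(0.3616 × 0.2518) = 0.1688 / 0.301746 = 0.55941

0.559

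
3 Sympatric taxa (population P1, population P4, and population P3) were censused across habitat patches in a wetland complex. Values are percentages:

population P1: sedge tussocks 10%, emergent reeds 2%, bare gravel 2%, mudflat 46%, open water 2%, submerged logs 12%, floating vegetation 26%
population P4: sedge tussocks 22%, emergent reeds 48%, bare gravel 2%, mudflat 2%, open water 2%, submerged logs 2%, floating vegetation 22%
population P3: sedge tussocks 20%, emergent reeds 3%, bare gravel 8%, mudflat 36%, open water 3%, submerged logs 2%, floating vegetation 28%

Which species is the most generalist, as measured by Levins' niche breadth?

Convert percentages to proportions (divide by 100).
Σp_P1ᵢ² = 0.10² + 0.02² + 0.02² + 0.46² + 0.02² + 0.12² + 0.26² = 0.0100 + 0.0004 + 0.0004 + 0.2116 + 0.0004 + 0.0144 + 0.0676 = 0.3048
B_P1 = 1 / 0.3048 = 3.2808
Σp_P4ᵢ² = 0.22² + 0.48² + 0.02² + 0.02² + 0.02² + 0.02² + 0.22² = 0.0484 + 0.2304 + 0.0004 + 0.0004 + 0.0004 + 0.0004 + 0.0484 = 0.3288
B_P4 = 1 / 0.3288 = 3.0414
Σp_P3ᵢ² = 0.20² + 0.03² + 0.08² + 0.36² + 0.03² + 0.02² + 0.28² = 0.0400 + 0.0009 + 0.0064 + 0.1296 + 0.0009 + 0.0004 + 0.0784 = 0.2566
B_P3 = 1 / 0.2566 = 3.8971
Highest B → broadest niche (most generalist): population P3 (B = 3.90).

population P3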